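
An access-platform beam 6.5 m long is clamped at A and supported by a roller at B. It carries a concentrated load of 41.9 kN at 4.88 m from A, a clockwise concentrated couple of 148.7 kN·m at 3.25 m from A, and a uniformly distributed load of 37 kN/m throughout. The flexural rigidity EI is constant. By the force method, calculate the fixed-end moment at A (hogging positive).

Take the reaction at B as the redundant and release it; the primary structure is a cantilever fixed at A.
Deflection at B on the released cantilever, summing each load's contribution:
  point load 41.9 at a = 4.88: Pa²(3L − a)/(6EI) = 2431/EI
  clockwise couple 148.7 at a = 3.25: M₀a(2L − a)/(2EI) = 2356/EI
  UDL 37: wL⁴/(8EI) = 8256/EI
  δ_0 = 13043/EI
Flexibility coefficient — unit upward force at B: δ_{BB} = L³/(3EI) = 91.54/EI.
The prop prevents deflection at B: R_B = δ_0/δ_{BB} = 13043/91.54 = 142.5 kN.
Moment equilibrium about A: M_A = Σ(load moments about A) − R_B·L = 1135 − 142.5×6.5 = 208.6 kN·m.

M_A = 208.6 kN·m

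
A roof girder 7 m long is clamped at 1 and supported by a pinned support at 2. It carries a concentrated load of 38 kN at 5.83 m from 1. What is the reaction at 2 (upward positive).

Remove the prop at 2; the released (primary) structure is a cantilever built in at 1.
Downward deflection at the released point 2 due to the loads:
  point load 38 at a = 5.83: Pa²(3L − a)/(6EI) = 3266/EI
Flexibility coefficient — unit upward force at 2: δ_{22} = L³/(3EI) = 114.3/EI.
Compatibility at 2: δ_0 − R_2·δ_{22} = 0, so R_2 = 3266/114.3 = 28.56 kN.

R_2 = 28.56 kN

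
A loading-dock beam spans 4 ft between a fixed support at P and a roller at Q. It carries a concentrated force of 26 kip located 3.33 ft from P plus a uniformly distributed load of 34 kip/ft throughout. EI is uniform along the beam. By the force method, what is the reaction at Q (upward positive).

Remove the prop at Q; the released (primary) structure is a cantilever built in at P.
Primary-structure tip deflection at Q by superposition:
  point load 26 at a = 3.33: Pa²(3L − a)/(6EI) = 416.6/EI
  UDL 34: wL⁴/(8EI) = 1088/EI
  δ_0 = 1505/EI
Flexibility coefficient — unit upward force at Q: δ_{QQ} = L³/(3EI) = 21.33/EI.
Compatibility at Q: δ_0 − R_Q·δ_{QQ} = 0, so R_Q = 1505/21.33 = 70.53 kip.

R_Q = 70.53 kip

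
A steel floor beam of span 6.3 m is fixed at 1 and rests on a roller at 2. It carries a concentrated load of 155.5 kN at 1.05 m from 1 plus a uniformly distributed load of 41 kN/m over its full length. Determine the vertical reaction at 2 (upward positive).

R_2 = 103 kN

Remove the prop at 2; the released (primary) structure is a cantilever built in at 1.
Primary-structure tip deflection at 2 by superposition:
  point load 155.5 at a = 1.05: Pa²(3L − a)/(6EI) = 510/EI
  UDL 41: wL⁴/(8EI) = 8073/EI
  δ_0 = 8583/EI
Tip deflection under a unit load at 2: L³/(3EI) = 83.35/EI.
The prop prevents deflection at 2: R_2 = δ_0/δ_{22} = 8583/83.35 = 103 kN.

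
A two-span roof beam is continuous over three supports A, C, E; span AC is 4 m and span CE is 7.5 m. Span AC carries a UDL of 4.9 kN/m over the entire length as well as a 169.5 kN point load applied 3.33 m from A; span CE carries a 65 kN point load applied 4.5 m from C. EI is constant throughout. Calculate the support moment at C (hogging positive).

Insert a hinge at C; M_C is the redundant, and each span becomes simply supported.
Discontinuity in slope at C on the released structure — sum the simple-span end rotations:
  span AC: UDL 4.9: wL³/(24EI) = 13.07/EI
  span AC: point load 169.5 at a = 3.33: Pab(L + a)/(6LEI) = 115.5/EI
  span CE: point load 65 at a = 4.5: Pab(L + b)/(6LEI) = 204.8/EI
  relative rotation θ_0 = (128.6 + 204.8)/EI = 333.3/EI
A unit hogging moment at C produces rotation L₁/(3EI) + L₂/(3EI) = 3.833/EI.
Compatibility: M_C·(L₁+L₂)/(3EI) = θ_0, giving M_C = 86.95 kN·m (hogging).

M_C = 86.95 kN·m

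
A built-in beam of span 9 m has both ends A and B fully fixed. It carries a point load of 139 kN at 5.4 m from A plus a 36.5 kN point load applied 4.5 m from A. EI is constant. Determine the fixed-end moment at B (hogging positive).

Take the two fixed-end moments M_A, M_B as redundants; the released structure is the simple span AB.
On the primary (simply-supported) span, the end slopes from the loading are:
  at A: point load 139 at a = 5.4: Pab(L + b)/(6LEI) = 630.5/EI
  at B: point load 139 at a = 5.4: Pab(L + a)/(6LEI) = 720.6/EI
  at A: point load 36.5 at a = 4.5: Pab(L + b)/(6LEI) = 184.8/EI
  at B: point load 36.5 at a = 4.5: Pab(L + a)/(6LEI) = 184.8/EI
  θ_A0 = 815.3/EI,  θ_B0 = 905.4/EI
Flexibility coefficients: a unit moment at one end gives L/(3EI) there and L/(6EI) at the far end, so f₁₁ = f₂₂ = 3/EI and f₁₂ = f₂₁ = 1.5/EI.
Compatibility — zero rotation at each built-in end:
  3 M_A + 1.5 M_B = 815.3
  1.5 M_A + 3 M_B = 905.4
Solving the pair gives M_A = 161.2 kN·m and M_B = 221.2 kN·m (hogging).

M_B = 221.2 kN·m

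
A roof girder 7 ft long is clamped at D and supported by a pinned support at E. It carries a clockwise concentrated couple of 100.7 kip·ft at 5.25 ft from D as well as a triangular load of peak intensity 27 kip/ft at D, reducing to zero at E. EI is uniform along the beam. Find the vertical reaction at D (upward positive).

Remove the prop at E; the released (primary) structure is a cantilever built in at D.
Free-end deflection of the primary structure under the applied loading (downward +):
  clockwise couple 100.7 at a = 5.25: M₀a(2L − a)/(2EI) = 2313/EI
  triangular load, peak 27 at the fixed end: w₀L⁴/(30EI) = 2161/EI
  δ_0 = 4474/EI
Tip deflection under a unit load at E: L³/(3EI) = 114.3/EI.
Compatibility at E: δ_0 − R_E·δ_{EE} = 0, so R_E = 4474/114.3 = 39.13 kip.
Vertical equilibrium: R_D = ΣP − R_E = 94.5 − 39.13 = 55.37 kip.

R_D = 55.37 kip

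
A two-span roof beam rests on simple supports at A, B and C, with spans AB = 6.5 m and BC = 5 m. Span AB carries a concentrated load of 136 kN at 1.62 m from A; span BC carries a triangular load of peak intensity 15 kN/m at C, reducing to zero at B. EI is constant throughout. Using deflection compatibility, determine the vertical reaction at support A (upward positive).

R_A = 91.66 kN

Release continuity at B by inserting a hinge; the redundant is the internal moment M_B. The primary structure is two simply-supported spans AB and BC.
Discontinuity in slope at B on the released structure — sum the simple-span end rotations:
  span AB: point load 136 at a = 1.62: Pab(L + a)/(6LEI) = 223.9/EI
  span BC: triangular load, peak 15: 7w₀L³/(360EI) = 36.46/EI
  relative rotation θ_0 = (223.9 + 36.46)/EI = 260.3/EI
A unit hogging moment at B produces rotation L₁/(3EI) + L₂/(3EI) = 3.833/EI.
Compatibility: M_B·(L₁+L₂)/(3EI) = θ_0, giving M_B = 67.91 kN·m (hogging).
Span AB, ΣM about A with M_B applied at B: R_B^{AB}·6.5 = 220.3 + 67.91, so R_B^{AB} = 44.34 kN and R_A = 136 − 44.34 = 91.66 kN.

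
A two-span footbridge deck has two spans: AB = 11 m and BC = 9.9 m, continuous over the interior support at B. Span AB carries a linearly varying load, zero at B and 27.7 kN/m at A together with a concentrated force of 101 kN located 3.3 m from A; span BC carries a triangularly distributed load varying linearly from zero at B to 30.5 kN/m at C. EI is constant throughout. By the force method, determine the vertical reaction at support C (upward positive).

R_C = 73.85 kN

Insert a hinge at B; M_B is the redundant, and each span becomes simply supported.
Rotations at B on the released spans (each span's end-slope, ×1/EI):
  span AB: triangular load, peak 27.7: 7w₀L³/(360EI) = 716.9/EI
  span AB: point load 101 at a = 3.3: Pab(L + a)/(6LEI) = 556.1/EI
  span BC: triangular load, peak 30.5: 7w₀L³/(360EI) = 575.4/EI
  relative rotation θ_0 = (1273 + 575.4)/EI = 1848/EI
A unit hogging moment at B produces rotation L₁/(3EI) + L₂/(3EI) = 6.967/EI.
Compatibility: M_B·(L₁+L₂)/(3EI) = θ_0, giving M_B = 265.3 kN·m (hogging).
Span BC, ΣM about C: R_B^{BC}·9.9 = 498.2 + 265.3, so R_B^{BC} = 77.12 kN and R_C = 151 − 77.12 = 73.85 kN.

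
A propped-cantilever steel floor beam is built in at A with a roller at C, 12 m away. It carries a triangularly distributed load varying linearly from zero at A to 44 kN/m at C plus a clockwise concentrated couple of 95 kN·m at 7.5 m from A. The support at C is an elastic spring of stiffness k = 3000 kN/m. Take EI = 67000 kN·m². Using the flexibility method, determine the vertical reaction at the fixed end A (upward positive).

Take the reaction at C as the redundant and release it; the primary structure is a cantilever fixed at A.
Downward deflection at the released point C due to the loads:
  triangular load, peak 44 at the free end: 11w₀L⁴/(120EI) = 83635/EI
  clockwise couple 95 at a = 7.5: M₀a(2L − a)/(2EI) = 5878/EI
  δ_0 = 89513/EI
Tip deflection under a unit load at C: L³/(3EI) = 576/EI.
With EI = 67000 kN·m²: δ_0 = 1.336 m and δ_{CC} = 0.008597 m/kN.
Compatibility — the spring shortens by R_C/k under the reaction it provides: δ_0 − R_C·δ_{CC} = R_C/k. With 1/k = 0.000333 m/kN, R_C = δ_0 / (δ_{CC} + 1/k) = 1.336 / (0.008597 + 0.000333) = 149.6 kN.
Vertical equilibrium: R_A = ΣP − R_C = 264 − 149.6 = 114.4 kN.

R_A = 114.4 kN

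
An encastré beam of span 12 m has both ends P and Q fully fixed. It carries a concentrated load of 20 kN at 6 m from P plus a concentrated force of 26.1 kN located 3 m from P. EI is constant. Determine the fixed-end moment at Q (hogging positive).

M_Q = 44.68 kN·m

Take the two fixed-end moments M_P, M_Q as redundants; the released structure is the simple span PQ.
On the primary (simply-supported) span, the end slopes from the loading are:
  at P: point load 20 at a = 6: Pab(L + b)/(6LEI) = 180/EI
  at Q: point load 20 at a = 6: Pab(L + a)/(6LEI) = 180/EI
  at P: point load 26.1 at a = 3: Pab(L + b)/(6LEI) = 205.5/EI
  at Q: point load 26.1 at a = 3: Pab(L + a)/(6LEI) = 146.8/EI
  θ_P0 = 385.5/EI,  θ_Q0 = 326.8/EI
Flexibility coefficients: a unit moment at one end gives L/(3EI) there and L/(6EI) at the far end, so f₁₁ = f₂₂ = 4/EI and f₁₂ = f₂₁ = 2/EI.
Compatibility — zero rotation at each built-in end:
  4 M_P + 2 M_Q = 385.5
  2 M_P + 4 M_Q = 326.8
Solving the pair gives M_P = 74.04 kN·m and M_Q = 44.68 kN·m (hogging).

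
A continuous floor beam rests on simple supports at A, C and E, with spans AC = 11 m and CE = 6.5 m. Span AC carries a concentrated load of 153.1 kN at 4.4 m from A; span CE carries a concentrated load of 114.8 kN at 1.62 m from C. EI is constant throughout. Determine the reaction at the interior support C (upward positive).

Take M_C as the redundant. Released structure: two simple spans AC and CE with a hinge at C.
End slopes at the hinge C, treating each span as simply supported:
  span AC: point load 153.1 at a = 4.4: Pab(L + a)/(6LEI) = 1037/EI
  span CE: point load 114.8 at a = 1.62: Pab(L + b)/(6LEI) = 264.8/EI
  relative rotation θ_0 = (1037 + 264.8)/EI = 1302/EI
A unit hogging moment at C produces rotation L₁/(3EI) + L₂/(3EI) = 5.833/EI.
Compatibility: M_C·(L₁+L₂)/(3EI) = θ_0, giving M_C = 223.2 kN·m (hogging).
Span AC, ΣM about A with M_C applied at C: R_C^{AC}·11 = 673.6 + 223.2, so R_C^{AC} = 81.53 kN and R_A = 153.1 − 81.53 = 71.57 kN.
Span CE, ΣM about E: R_C^{CE}·6.5 = 560.2 + 223.2, so R_C^{CE} = 120.5 kN and R_E = 114.8 − 120.5 = -5.733 kN.
R_C = 81.53 + 120.5 = 202.1 kN.

R_C = 202.1 kN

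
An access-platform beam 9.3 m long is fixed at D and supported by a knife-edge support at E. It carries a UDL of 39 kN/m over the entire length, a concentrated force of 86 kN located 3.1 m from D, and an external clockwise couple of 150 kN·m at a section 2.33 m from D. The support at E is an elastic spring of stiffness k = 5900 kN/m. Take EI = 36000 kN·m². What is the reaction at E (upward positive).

Take the reaction at E as the redundant and release it; the primary structure is a cantilever fixed at D.
Primary-structure tip deflection at E by superposition:
  UDL 39: wL⁴/(8EI) = 36468/EI
  point load 86 at a = 3.1: Pa²(3L − a)/(6EI) = 3416/EI
  clockwise couple 150 at a = 2.33: M₀a(2L − a)/(2EI) = 2843/EI
  δ_0 = 42727/EI
Flexibility coefficient — unit upward force at E: δ_{EE} = L³/(3EI) = 268.1/EI.
With EI = 36000 kN·m²: δ_0 = 1.1869 m and δ_{EE} = 0.007448 m/kN.
Compatibility — the spring shortens by R_E/k under the reaction it provides: δ_0 − R_E·δ_{EE} = R_E/k. With 1/k = 0.000169 m/kN, R_E = δ_0 / (δ_{EE} + 1/k) = 1.1869 / (0.007448 + 0.000169) = 155.8 kN.

R_E = 155.8 kN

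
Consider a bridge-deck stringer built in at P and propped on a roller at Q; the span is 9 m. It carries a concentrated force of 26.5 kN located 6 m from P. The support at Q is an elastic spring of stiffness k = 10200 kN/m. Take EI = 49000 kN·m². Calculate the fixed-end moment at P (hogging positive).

M_P = 37.73 kN·m

Release the roller at Q. Primary structure: cantilever fixed at P.
Primary-structure tip deflection at Q by superposition:
  point load 26.5 at a = 6: Pa²(3L − a)/(6EI) = 3339/EI
Tip deflection under a unit load at Q: L³/(3EI) = 243/EI.
With EI = 49000 kN·m²: δ_0 = 0.068143 m and δ_{QQ} = 0.004959 m/kN.
Compatibility — the spring shortens by R_Q/k under the reaction it provides: δ_0 − R_Q·δ_{QQ} = R_Q/k. With 1/k = 0.000098 m/kN, R_Q = δ_0 / (δ_{QQ} + 1/k) = 0.068143 / (0.004959 + 0.000098) = 13.47 kN.
Moment equilibrium about P: M_P = Σ(load moments about P) − R_Q·L = 159 − 13.47×9 = 37.73 kN·m.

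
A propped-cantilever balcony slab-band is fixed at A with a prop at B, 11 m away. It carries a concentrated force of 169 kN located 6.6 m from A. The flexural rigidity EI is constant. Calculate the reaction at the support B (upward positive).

R_B = 73.01 kN

Release the roller at B. Primary structure: cantilever fixed at A.
Downward deflection at the released point B due to the loads:
  point load 169 at a = 6.6: Pa²(3L − a)/(6EI) = 32391/EI
Tip deflection under a unit load at B: L³/(3EI) = 443.7/EI.
The prop prevents deflection at B: R_B = δ_0/δ_{BB} = 32391/443.7 = 73.01 kN.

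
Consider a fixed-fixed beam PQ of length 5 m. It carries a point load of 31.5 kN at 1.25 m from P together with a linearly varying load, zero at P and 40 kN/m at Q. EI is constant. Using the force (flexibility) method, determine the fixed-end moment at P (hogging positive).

Take the two fixed-end moments M_P, M_Q as redundants; the released structure is the simple span PQ.
Simple-span end rotations at P and Q under the given loads:
  at P: point load 31.5 at a = 1.25: Pab(L + b)/(6LEI) = 43.07/EI
  at Q: point load 31.5 at a = 1.25: Pab(L + a)/(6LEI) = 30.76/EI
  at P: triangular load, peak 40: 7w₀L³/(360EI) = 97.22/EI
  at Q: triangular load, peak 40: w₀L³/(45EI) = 111.1/EI
  θ_P0 = 140.3/EI,  θ_Q0 = 141.9/EI
Flexibility coefficients: a unit moment at one end gives L/(3EI) there and L/(6EI) at the far end, so f₁₁ = f₂₂ = 1.667/EI and f₁₂ = f₂₁ = 0.8333/EI.
Compatibility — zero rotation at each built-in end:
  1.667 M_P + 0.8333 M_Q = 140.3
  0.8333 M_P + 1.667 M_Q = 141.9
Solving the pair gives M_P = 55.48 kN·m and M_Q = 57.38 kN·m (hogging).

M_P = 55.48 kN·m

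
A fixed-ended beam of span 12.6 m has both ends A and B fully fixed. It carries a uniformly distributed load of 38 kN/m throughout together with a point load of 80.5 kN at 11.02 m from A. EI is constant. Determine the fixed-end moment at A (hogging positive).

Release both end moments; the primary structure is a simply-supported span AB with redundants M_A and M_B.
End rotations of the released simple span under the applied load (×1/EI):
  at A: UDL 38: wL³/(24EI) = 3167/EI
  at B: UDL 38: wL³/(24EI) = 3167/EI
  at A: point load 80.5 at a = 11.02: Pab(L + b)/(6LEI) = 262.9/EI
  at B: point load 80.5 at a = 11.02: Pab(L + a)/(6LEI) = 437.9/EI
  θ_A0 = 3430/EI,  θ_B0 = 3605/EI
Flexibility coefficients: a unit moment at one end gives L/(3EI) there and L/(6EI) at the far end, so f₁₁ = f₂₂ = 4.2/EI and f₁₂ = f₂₁ = 2.1/EI.
Compatibility — zero rotation at each built-in end:
  4.2 M_A + 2.1 M_B = 3430
  2.1 M_A + 4.2 M_B = 3605
Solving the pair gives M_A = 516.7 kN·m and M_B = 600 kN·m (hogging).

M_A = 516.7 kN·m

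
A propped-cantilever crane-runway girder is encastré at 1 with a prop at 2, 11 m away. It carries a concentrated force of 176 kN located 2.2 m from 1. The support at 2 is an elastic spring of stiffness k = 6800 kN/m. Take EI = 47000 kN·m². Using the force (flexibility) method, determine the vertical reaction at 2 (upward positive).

R_2 = 9.705 kN

Take the reaction at 2 as the redundant and release it; the primary structure is a cantilever fixed at 1.
Primary-structure tip deflection at 2 by superposition:
  point load 176 at a = 2.2: Pa²(3L − a)/(6EI) = 4373/EI
Tip deflection under a unit load at 2: L³/(3EI) = 443.7/EI.
With EI = 47000 kN·m²: δ_0 = 0.093038 m and δ_{22} = 0.00944 m/kN.
Compatibility — the spring shortens by R_2/k under the reaction it provides: δ_0 − R_2·δ_{22} = R_2/k. With 1/k = 0.000147 m/kN, R_2 = δ_0 / (δ_{22} + 1/k) = 0.093038 / (0.00944 + 0.000147) = 9.705 kN.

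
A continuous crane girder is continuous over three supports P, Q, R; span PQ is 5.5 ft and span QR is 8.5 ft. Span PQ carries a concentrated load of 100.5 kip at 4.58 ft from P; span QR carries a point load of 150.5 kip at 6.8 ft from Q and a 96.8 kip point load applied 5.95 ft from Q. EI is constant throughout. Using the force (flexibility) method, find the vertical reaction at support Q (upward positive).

Insert a hinge at Q; M_Q is the redundant, and each span becomes simply supported.
End slopes at the hinge Q, treating each span as simply supported:
  span PQ: point load 100.5 at a = 4.58: Pab(L + a)/(6LEI) = 129.3/EI
  span QR: point load 150.5 at a = 6.8: Pab(L + b)/(6LEI) = 348/EI
  span QR: point load 96.8 at a = 5.95: Pab(L + b)/(6LEI) = 318.2/EI
  relative rotation θ_0 = (129.3 + 666.2)/EI = 795.5/EI
A unit hogging moment at Q produces rotation L₁/(3EI) + L₂/(3EI) = 4.667/EI.
Compatibility: M_Q·(L₁+L₂)/(3EI) = θ_0, giving M_Q = 170.5 kip·ft (hogging).
Span PQ, ΣM about P with M_Q applied at Q: R_Q^{PQ}·5.5 = 460.3 + 170.5, so R_Q^{PQ} = 114.7 kip and R_P = 100.5 − 114.7 = -14.18 kip.
Span QR, ΣM about R: R_Q^{QR}·8.5 = 502.7 + 170.5, so R_Q^{QR} = 79.2 kip and R_R = 247.3 − 79.2 = 168.1 kip.
R_Q = 114.7 + 79.2 = 193.9 kip.

R_Q = 193.9 kip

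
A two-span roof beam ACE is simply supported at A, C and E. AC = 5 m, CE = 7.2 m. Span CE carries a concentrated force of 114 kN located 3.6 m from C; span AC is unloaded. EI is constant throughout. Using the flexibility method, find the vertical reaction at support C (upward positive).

R_C = 87.78 kN

Insert a hinge at C; M_C is the redundant, and each span becomes simply supported.
Rotations at C on the released spans (each span's end-slope, ×1/EI):
  span CE: point load 114 at a = 3.6: Pab(L + b)/(6LEI) = 369.4/EI
  relative rotation θ_0 = (0 + 369.4)/EI = 369.4/EI
A unit hogging moment at C produces rotation L₁/(3EI) + L₂/(3EI) = 4.067/EI.
Slope continuity at C: θ_0 = M_C·4.067/EI, so M_C = 369.4/4.067 = 90.83 kN·m (hogging).
Span AC, ΣM about A with M_C applied at C: R_C^{AC}·5 = 0 + 90.83, so R_C^{AC} = 18.17 kN and R_A = 0 − 18.17 = -18.17 kN.
Span CE, ΣM about E: R_C^{CE}·7.2 = 410.4 + 90.83, so R_C^{CE} = 69.61 kN and R_E = 114 − 69.61 = 44.39 kN.
R_C = 18.17 + 69.61 = 87.78 kN.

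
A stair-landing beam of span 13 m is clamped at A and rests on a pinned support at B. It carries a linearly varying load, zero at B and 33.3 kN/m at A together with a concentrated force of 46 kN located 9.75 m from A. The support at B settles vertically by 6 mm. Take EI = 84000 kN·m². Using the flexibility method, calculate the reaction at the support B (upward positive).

Remove the prop at B; the released (primary) structure is a cantilever built in at A.
Primary-structure tip deflection at B by superposition:
  triangular load, peak 33.3 at the fixed end: w₀L⁴/(30EI) = 31703/EI
  point load 46 at a = 9.75: Pa²(3L − a)/(6EI) = 21318/EI
  δ_0 = 53020/EI
Flexibility coefficient — unit upward force at B: δ_{BB} = L³/(3EI) = 732.3/EI.
With EI = 84000 kN·m²: δ_0 = 0.6312 m and δ_{BB} = 0.008718 m/kN.
Compatibility — the beam at B must follow the support down by 0.006 m: δ_0 − R_B·δ_{BB} = 0.006, so R_B = (0.6312 − 0.006)/0.008718 = 71.71 kN.

R_B = 71.71 kN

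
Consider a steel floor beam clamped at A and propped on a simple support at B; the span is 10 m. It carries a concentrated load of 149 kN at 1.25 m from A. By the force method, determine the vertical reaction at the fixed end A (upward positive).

R_A = 145.7 kN

Remove the prop at B; the released (primary) structure is a cantilever built in at A.
Free-end deflection of the primary structure under the applied loading (downward +):
  point load 149 at a = 1.25: Pa²(3L − a)/(6EI) = 1116/EI
Tip deflection under a unit load at B: L³/(3EI) = 333.3/EI.
The prop prevents deflection at B: R_B = δ_0/δ_{BB} = 1116/333.3 = 3.347 kN.
Vertical equilibrium: R_A = ΣP − R_B = 149 − 3.347 = 145.7 kN.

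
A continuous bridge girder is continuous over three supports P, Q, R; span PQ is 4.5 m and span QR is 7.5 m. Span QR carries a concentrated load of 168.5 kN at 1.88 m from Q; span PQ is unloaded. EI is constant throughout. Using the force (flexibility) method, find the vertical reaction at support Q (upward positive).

Insert a hinge at Q; M_Q is the redundant, and each span becomes simply supported.
Discontinuity in slope at Q on the released structure — sum the simple-span end rotations:
  span QR: point load 168.5 at a = 1.88: Pab(L + b)/(6LEI) = 519.1/EI
  relative rotation θ_0 = (0 + 519.1)/EI = 519.1/EI
A unit hogging moment at Q produces rotation L₁/(3EI) + L₂/(3EI) = 4/EI.
Slope continuity at Q: θ_0 = M_Q·4/EI, so M_Q = 519.1/4 = 129.8 kN·m (hogging).
Span PQ, ΣM about P with M_Q applied at Q: R_Q^{PQ}·4.5 = 0 + 129.8, so R_Q^{PQ} = 28.84 kN and R_P = 0 − 28.84 = -28.84 kN.
Span QR, ΣM about R: R_Q^{QR}·7.5 = 947 + 129.8, so R_Q^{QR} = 143.6 kN and R_R = 168.5 − 143.6 = 24.94 kN.
R_Q = 28.84 + 143.6 = 172.4 kN.

R_Q = 172.4 kN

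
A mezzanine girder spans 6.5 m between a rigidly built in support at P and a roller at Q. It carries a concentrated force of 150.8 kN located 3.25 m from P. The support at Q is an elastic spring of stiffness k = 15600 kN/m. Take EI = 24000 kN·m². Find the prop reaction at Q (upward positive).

Choose R_Q as the redundant. The primary structure is the cantilever fixed at P.
Primary-structure tip deflection at Q by superposition:
  point load 150.8 at a = 3.25: Pa²(3L − a)/(6EI) = 4314/EI
Tip deflection under a unit load at Q: L³/(3EI) = 91.54/EI.
With EI = 24000 kN·m²: δ_0 = 0.17975 m and δ_{QQ} = 0.003814 m/kN.
Compatibility — the spring shortens by R_Q/k under the reaction it provides: δ_0 − R_Q·δ_{QQ} = R_Q/k. With 1/k = 0.000064 m/kN, R_Q = δ_0 / (δ_{QQ} + 1/k) = 0.17975 / (0.003814 + 0.000064) = 46.35 kN.

R_Q = 46.35 kN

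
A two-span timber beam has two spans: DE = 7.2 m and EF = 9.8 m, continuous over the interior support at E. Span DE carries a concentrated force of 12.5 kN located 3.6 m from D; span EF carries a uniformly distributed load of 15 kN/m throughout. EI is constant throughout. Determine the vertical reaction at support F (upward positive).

Insert a hinge at E; M_E is the redundant, and each span becomes simply supported.
End slopes at the hinge E, treating each span as simply supported:
  span DE: point load 12.5 at a = 3.6: Pab(L + a)/(6LEI) = 40.5/EI
  span EF: UDL 15: wL³/(24EI) = 588.2/EI
  relative rotation θ_0 = (40.5 + 588.2)/EI = 628.7/EI
A unit hogging moment at E produces rotation L₁/(3EI) + L₂/(3EI) = 5.667/EI.
Compatibility: M_E·(L₁+L₂)/(3EI) = θ_0, giving M_E = 111 kN·m (hogging).
Span EF, ΣM about F: R_E^{EF}·9.8 = 720.3 + 111, so R_E^{EF} = 84.82 kN and R_F = 147 − 84.82 = 62.18 kN.

R_F = 62.18 kN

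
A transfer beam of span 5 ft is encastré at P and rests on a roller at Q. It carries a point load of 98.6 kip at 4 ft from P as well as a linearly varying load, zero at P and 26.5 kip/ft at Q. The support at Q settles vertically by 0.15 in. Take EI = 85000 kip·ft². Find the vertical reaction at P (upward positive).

R_P = 84.5 kip

Take the reaction at Q as the redundant and release it; the primary structure is a cantilever fixed at P.
Downward deflection at the released point Q due to the loads:
  point load 98.6 at a = 4: Pa²(3L − a)/(6EI) = 2892/EI
  triangular load, peak 26.5 at the free end: 11w₀L⁴/(120EI) = 1518/EI
  δ_0 = 4410/EI
Flexibility coefficient — unit upward force at Q: δ_{QQ} = L³/(3EI) = 41.67/EI.
With EI = 85000 kip·ft²: δ_0 = 0.051888 ft and δ_{QQ} = 0.00049 ft/kip.
Compatibility — the beam at Q must follow the support down by 0.0125 ft: δ_0 − R_Q·δ_{QQ} = 0.0125, so R_Q = (0.051888 − 0.0125)/0.00049 = 80.35 kip.
Vertical equilibrium: R_P = ΣP − R_Q = 164.8 − 80.35 = 84.5 kip.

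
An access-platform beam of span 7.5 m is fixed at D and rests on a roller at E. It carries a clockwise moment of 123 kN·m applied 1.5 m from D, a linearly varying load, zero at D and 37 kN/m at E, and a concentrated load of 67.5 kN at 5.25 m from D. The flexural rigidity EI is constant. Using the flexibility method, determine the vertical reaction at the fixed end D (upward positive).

R_D = 83.05 kN

Take the reaction at E as the redundant and release it; the primary structure is a cantilever fixed at D.
Downward deflection at the released point E due to the loads:
  clockwise couple 123 at a = 1.5: M₀a(2L − a)/(2EI) = 1245/EI
  triangular load, peak 37 at the free end: 11w₀L⁴/(120EI) = 10731/EI
  point load 67.5 at a = 5.25: Pa²(3L − a)/(6EI) = 5349/EI
  δ_0 = 17326/EI
Tip deflection under a unit load at E: L³/(3EI) = 140.6/EI.
The prop prevents deflection at E: R_E = δ_0/δ_{EE} = 17326/140.6 = 123.2 kN.
Vertical equilibrium: R_D = ΣP − R_E = 206.2 − 123.2 = 83.05 kN.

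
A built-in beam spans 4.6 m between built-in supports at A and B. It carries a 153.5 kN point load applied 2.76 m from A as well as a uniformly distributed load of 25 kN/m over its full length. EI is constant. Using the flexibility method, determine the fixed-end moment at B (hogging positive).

M_B = 145.8 kN·m

Release both end moments; the primary structure is a simply-supported span AB with redundants M_A and M_B.
Simple-span end rotations at A and B under the given loads:
  at A: point load 153.5 at a = 2.76: Pab(L + b)/(6LEI) = 181.9/EI
  at B: point load 153.5 at a = 2.76: Pab(L + a)/(6LEI) = 207.9/EI
  at A: UDL 25: wL³/(24EI) = 101.4/EI
  at B: UDL 25: wL³/(24EI) = 101.4/EI
  θ_A0 = 283.3/EI,  θ_B0 = 309.3/EI
Flexibility coefficients: a unit moment at one end gives L/(3EI) there and L/(6EI) at the far end, so f₁₁ = f₂₂ = 1.533/EI and f₁₂ = f₂₁ = 0.7667/EI.
Compatibility — zero rotation at each built-in end:
  1.533 M_A + 0.7667 M_B = 283.3
  0.7667 M_A + 1.533 M_B = 309.3
Solving the pair gives M_A = 111.9 kN·m and M_B = 145.8 kN·m (hogging).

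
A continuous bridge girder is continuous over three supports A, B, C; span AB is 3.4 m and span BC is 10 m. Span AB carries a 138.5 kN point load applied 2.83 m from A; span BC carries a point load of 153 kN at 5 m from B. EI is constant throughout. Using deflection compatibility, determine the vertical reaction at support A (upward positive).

R_A = -44.24 kN

Release continuity at B by inserting a hinge; the redundant is the internal moment M_B. The primary structure is two simply-supported spans AB and BC.
Discontinuity in slope at B on the released structure — sum the simple-span end rotations:
  span AB: point load 138.5 at a = 2.83: Pab(L + a)/(6LEI) = 68.23/EI
  span BC: point load 153 at a = 5: Pab(L + b)/(6LEI) = 956.2/EI
  relative rotation θ_0 = (68.23 + 956.2)/EI = 1024/EI
A unit hogging moment at B produces rotation L₁/(3EI) + L₂/(3EI) = 4.467/EI.
Compatibility: M_B·(L₁+L₂)/(3EI) = θ_0, giving M_B = 229.4 kN·m (hogging).
Span AB, ΣM about A with M_B applied at B: R_B^{AB}·3.4 = 392 + 229.4, so R_B^{AB} = 182.7 kN and R_A = 138.5 − 182.7 = -44.24 kN.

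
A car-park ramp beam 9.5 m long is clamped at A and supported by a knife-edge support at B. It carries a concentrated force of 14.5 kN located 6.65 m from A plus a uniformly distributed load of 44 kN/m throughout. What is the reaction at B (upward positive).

R_B = 164.9 kN

Release the roller at B. Primary structure: cantilever fixed at A.
Primary-structure tip deflection at B by superposition:
  point load 14.5 at a = 6.65: Pa²(3L − a)/(6EI) = 2335/EI
  UDL 44: wL⁴/(8EI) = 44798/EI
  δ_0 = 47133/EI
Tip deflection under a unit load at B: L³/(3EI) = 285.8/EI.
The prop prevents deflection at B: R_B = δ_0/δ_{BB} = 47133/285.8 = 164.9 kN.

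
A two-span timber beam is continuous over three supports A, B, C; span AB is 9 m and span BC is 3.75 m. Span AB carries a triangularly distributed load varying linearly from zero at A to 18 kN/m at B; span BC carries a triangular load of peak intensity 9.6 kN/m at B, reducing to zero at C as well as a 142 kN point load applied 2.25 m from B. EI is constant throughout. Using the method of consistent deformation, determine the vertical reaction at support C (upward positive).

Insert a hinge at B; M_B is the redundant, and each span becomes simply supported.
Rotations at B on the released spans (each span's end-slope, ×1/EI):
  span AB: triangular load, peak 18: w₀L³/(45EI) = 291.6/EI
  span BC: triangular load, peak 9.6: w₀L³/(45EI) = 11.25/EI
  span BC: point load 142 at a = 2.25: Pab(L + b)/(6LEI) = 111.8/EI
  relative rotation θ_0 = (291.6 + 123.1)/EI = 414.7/EI
A unit hogging moment at B produces rotation L₁/(3EI) + L₂/(3EI) = 4.25/EI.
Slope continuity at B: θ_0 = M_B·4.25/EI, so M_B = 414.7/4.25 = 97.57 kN·m (hogging).
Span BC, ΣM about C: R_B^{BC}·3.75 = 258 + 97.57, so R_B^{BC} = 94.82 kN and R_C = 160 − 94.82 = 65.18 kN.

R_C = 65.18 kN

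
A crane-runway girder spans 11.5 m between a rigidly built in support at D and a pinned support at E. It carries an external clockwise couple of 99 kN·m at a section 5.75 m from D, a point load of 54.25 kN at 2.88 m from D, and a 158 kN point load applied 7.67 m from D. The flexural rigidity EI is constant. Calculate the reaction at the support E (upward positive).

Take the reaction at E as the redundant and release it; the primary structure is a cantilever fixed at D.
Downward deflection at the released point E due to the loads:
  clockwise couple 99 at a = 5.75: M₀a(2L − a)/(2EI) = 4910/EI
  point load 54.25 at a = 2.88: Pa²(3L − a)/(6EI) = 2371/EI
  point load 158 at a = 7.67: Pa²(3L − a)/(6EI) = 41564/EI
  δ_0 = 48845/EI
Flexibility coefficient — unit upward force at E: δ_{EE} = L³/(3EI) = 507/EI.
Compatibility at E: δ_0 − R_E·δ_{EE} = 0, so R_E = 48845/507 = 96.35 kN.

R_E = 96.35 kN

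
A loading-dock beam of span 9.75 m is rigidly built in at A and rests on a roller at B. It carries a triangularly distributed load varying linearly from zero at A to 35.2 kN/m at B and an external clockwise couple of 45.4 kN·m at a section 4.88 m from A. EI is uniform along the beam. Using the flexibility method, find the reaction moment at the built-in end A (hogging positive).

M_A = 189.5 kN·m

Take the reaction at B as the redundant and release it; the primary structure is a cantilever fixed at A.
Deflection at B on the released cantilever, summing each load's contribution:
  triangular load, peak 35.2 at the free end: 11w₀L⁴/(120EI) = 29159/EI
  clockwise couple 45.4 at a = 4.88: M₀a(2L − a)/(2EI) = 1620/EI
  δ_0 = 30779/EI
Flexibility coefficient — unit upward force at B: δ_{BB} = L³/(3EI) = 309/EI.
Compatibility at B: δ_0 − R_B·δ_{BB} = 0, so R_B = 30779/309 = 99.62 kN.
Moment equilibrium about A: M_A = Σ(load moments about A) − R_B·L = 1161 − 99.62×9.75 = 189.5 kN·m.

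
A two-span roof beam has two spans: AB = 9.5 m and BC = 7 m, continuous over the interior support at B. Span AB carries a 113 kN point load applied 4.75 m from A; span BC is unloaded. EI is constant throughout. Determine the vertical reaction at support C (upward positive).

Take M_B as the redundant. Released structure: two simple spans AB and BC with a hinge at B.
End slopes at the hinge B, treating each span as simply supported:
  span AB: point load 113 at a = 4.75: Pab(L + a)/(6LEI) = 637.4/EI
  relative rotation θ_0 = (637.4 + 0)/EI = 637.4/EI
A unit hogging moment at B produces rotation L₁/(3EI) + L₂/(3EI) = 5.5/EI.
Compatibility: M_B·(L₁+L₂)/(3EI) = θ_0, giving M_B = 115.9 kN·m (hogging).
Span BC, ΣM about C: R_B^{BC}·7 = 0 + 115.9, so R_B^{BC} = 16.56 kN and R_C = 0 − 16.56 = -16.56 kN.

R_C = -16.56 kN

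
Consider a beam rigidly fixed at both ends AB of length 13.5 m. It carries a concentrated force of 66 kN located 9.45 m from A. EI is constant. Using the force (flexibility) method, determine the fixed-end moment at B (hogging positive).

Release both end moments; the primary structure is a simply-supported span AB with redundants M_A and M_B.
End rotations of the released simple span under the applied load (×1/EI):
  at A: point load 66 at a = 9.45: Pab(L + b)/(6LEI) = 547.3/EI
  at B: point load 66 at a = 9.45: Pab(L + a)/(6LEI) = 715.7/EI
  θ_A0 = 547.3/EI,  θ_B0 = 715.7/EI
Flexibility coefficients: a unit moment at one end gives L/(3EI) there and L/(6EI) at the far end, so f₁₁ = f₂₂ = 4.5/EI and f₁₂ = f₂₁ = 2.25/EI.
Compatibility — zero rotation at each built-in end:
  4.5 M_A + 2.25 M_B = 547.3
  2.25 M_A + 4.5 M_B = 715.7
Solving the pair gives M_A = 56.13 kN·m and M_B = 131 kN·m (hogging).

M_B = 131 kN·m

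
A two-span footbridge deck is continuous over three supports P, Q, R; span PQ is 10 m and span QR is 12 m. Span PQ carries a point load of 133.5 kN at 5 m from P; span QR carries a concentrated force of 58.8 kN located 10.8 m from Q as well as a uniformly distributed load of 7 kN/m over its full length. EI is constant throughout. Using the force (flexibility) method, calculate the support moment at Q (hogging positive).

Release continuity at Q by inserting a hinge; the redundant is the internal moment M_Q. The primary structure is two simply-supported spans PQ and QR.
Discontinuity in slope at Q on the released structure — sum the simple-span end rotations:
  span PQ: point load 133.5 at a = 5: Pab(L + a)/(6LEI) = 834.4/EI
  span QR: point load 58.8 at a = 10.8: Pab(L + b)/(6LEI) = 139.7/EI
  span QR: UDL 7: wL³/(24EI) = 504/EI
  relative rotation θ_0 = (834.4 + 643.7)/EI = 1478/EI
A unit hogging moment at Q produces rotation L₁/(3EI) + L₂/(3EI) = 7.333/EI.
Compatibility: M_Q·(L₁+L₂)/(3EI) = θ_0, giving M_Q = 201.6 kN·m (hogging).

M_Q = 201.6 kN·m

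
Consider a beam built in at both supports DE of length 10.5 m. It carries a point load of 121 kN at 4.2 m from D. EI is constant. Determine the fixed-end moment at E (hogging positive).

M_E = 122 kN·m

Take the two fixed-end moments M_D, M_E as redundants; the released structure is the simple span DE.
On the primary (simply-supported) span, the end slopes from the loading are:
  at D: point load 121 at a = 4.2: Pab(L + b)/(6LEI) = 853.8/EI
  at E: point load 121 at a = 4.2: Pab(L + a)/(6LEI) = 747.1/EI
  θ_D0 = 853.8/EI,  θ_E0 = 747.1/EI
Flexibility coefficients: a unit moment at one end gives L/(3EI) there and L/(6EI) at the far end, so f₁₁ = f₂₂ = 3.5/EI and f₁₂ = f₂₁ = 1.75/EI.
Compatibility — zero rotation at each built-in end:
  3.5 M_D + 1.75 M_E = 853.8
  1.75 M_D + 3.5 M_E = 747.1
Solving the pair gives M_D = 183 kN·m and M_E = 122 kN·m (hogging).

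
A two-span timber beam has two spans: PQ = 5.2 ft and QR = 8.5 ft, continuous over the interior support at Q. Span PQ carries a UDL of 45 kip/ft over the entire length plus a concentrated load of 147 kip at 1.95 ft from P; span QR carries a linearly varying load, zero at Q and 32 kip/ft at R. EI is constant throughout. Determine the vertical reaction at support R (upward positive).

R_R = 68.53 kip

Take M_Q as the redundant. Released structure: two simple spans PQ and QR with a hinge at Q.
Discontinuity in slope at Q on the released structure — sum the simple-span end rotations:
  span PQ: UDL 45: wL³/(24EI) = 263.6/EI
  span PQ: point load 147 at a = 1.95: Pab(L + a)/(6LEI) = 213.5/EI
  span QR: triangular load, peak 32: 7w₀L³/(360EI) = 382.1/EI
  relative rotation θ_0 = (477.1 + 382.1)/EI = 859.3/EI
A unit hogging moment at Q produces rotation L₁/(3EI) + L₂/(3EI) = 4.567/EI.
Slope continuity at Q: θ_0 = M_Q·4.567/EI, so M_Q = 859.3/4.567 = 188.2 kip·ft (hogging).
Span QR, ΣM about R: R_Q^{QR}·8.5 = 385.3 + 188.2, so R_Q^{QR} = 67.47 kip and R_R = 136 − 67.47 = 68.53 kip.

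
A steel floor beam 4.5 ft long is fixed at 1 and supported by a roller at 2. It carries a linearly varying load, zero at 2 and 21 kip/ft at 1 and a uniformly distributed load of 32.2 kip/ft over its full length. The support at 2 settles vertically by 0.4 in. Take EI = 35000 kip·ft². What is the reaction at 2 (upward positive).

R_2 = 25.38 kip

Release the roller at 2. Primary structure: cantilever fixed at 1.
Free-end deflection of the primary structure under the applied loading (downward +):
  triangular load, peak 21 at the fixed end: w₀L⁴/(30EI) = 287/EI
  UDL 32.2: wL⁴/(8EI) = 1651/EI
  δ_0 = 1938/EI
Tip deflection under a unit load at 2: L³/(3EI) = 30.38/EI.
With EI = 35000 kip·ft²: δ_0 = 0.055358 ft and δ_{22} = 0.000868 ft/kip.
Compatibility — the beam at 2 must follow the support down by 0.03333 ft: δ_0 − R_2·δ_{22} = 0.03333, so R_2 = (0.055358 − 0.03333)/0.000868 = 25.38 kip.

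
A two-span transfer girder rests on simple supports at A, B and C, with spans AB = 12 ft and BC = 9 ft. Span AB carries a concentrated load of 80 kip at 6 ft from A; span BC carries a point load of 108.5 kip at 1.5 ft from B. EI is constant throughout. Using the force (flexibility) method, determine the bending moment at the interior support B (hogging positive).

Take M_B as the redundant. Released structure: two simple spans AB and BC with a hinge at B.
End slopes at the hinge B, treating each span as simply supported:
  span AB: point load 80 at a = 6: Pab(L + a)/(6LEI) = 720/EI
  span BC: point load 108.5 at a = 1.5: Pab(L + b)/(6LEI) = 373/EI
  relative rotation θ_0 = (720 + 373)/EI = 1093/EI
A unit hogging moment at B produces rotation L₁/(3EI) + L₂/(3EI) = 7/EI.
Compatibility: M_B·(L₁+L₂)/(3EI) = θ_0, giving M_B = 156.1 kip·ft (hogging).

M_B = 156.1 kip·ft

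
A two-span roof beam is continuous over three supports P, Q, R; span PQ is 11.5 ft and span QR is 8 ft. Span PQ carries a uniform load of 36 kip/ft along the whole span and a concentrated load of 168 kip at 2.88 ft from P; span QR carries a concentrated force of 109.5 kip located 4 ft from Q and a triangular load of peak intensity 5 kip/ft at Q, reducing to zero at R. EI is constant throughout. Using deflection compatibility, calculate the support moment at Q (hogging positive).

M_Q = 560.8 kip·ft

Take M_Q as the redundant. Released structure: two simple spans PQ and QR with a hinge at Q.
Rotations at Q on the released spans (each span's end-slope, ×1/EI):
  span PQ: UDL 36: wL³/(24EI) = 2281/EI
  span PQ: point load 168 at a = 2.88: Pab(L + a)/(6LEI) = 869.2/EI
  span QR: point load 109.5 at a = 4: Pab(L + b)/(6LEI) = 438/EI
  span QR: triangular load, peak 5: w₀L³/(45EI) = 56.89/EI
  relative rotation θ_0 = (3151 + 494.9)/EI = 3645/EI
A unit hogging moment at Q produces rotation L₁/(3EI) + L₂/(3EI) = 6.5/EI.
Slope continuity at Q: θ_0 = M_Q·6.5/EI, so M_Q = 3645/6.5 = 560.8 kip·ft (hogging).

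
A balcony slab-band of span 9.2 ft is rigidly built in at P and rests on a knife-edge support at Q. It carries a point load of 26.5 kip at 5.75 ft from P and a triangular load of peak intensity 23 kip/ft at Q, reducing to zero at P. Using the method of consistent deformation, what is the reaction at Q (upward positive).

Take the reaction at Q as the redundant and release it; the primary structure is a cantilever fixed at P.
Free-end deflection of the primary structure under the applied loading (downward +):
  point load 26.5 at a = 5.75: Pa²(3L − a)/(6EI) = 3191/EI
  triangular load, peak 23 at the free end: 11w₀L⁴/(120EI) = 15104/EI
  δ_0 = 18295/EI
Tip deflection under a unit load at Q: L³/(3EI) = 259.6/EI.
Compatibility at Q: δ_0 − R_Q·δ_{QQ} = 0, so R_Q = 18295/259.6 = 70.48 kip.

R_Q = 70.48 kip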